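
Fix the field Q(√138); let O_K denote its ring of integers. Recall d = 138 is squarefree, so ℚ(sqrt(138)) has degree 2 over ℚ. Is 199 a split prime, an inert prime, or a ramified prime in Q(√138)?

199 remains inert

Since 138 ≢ 1 mod 4, the ring of integers is ℤ[√138] with discriminant 4·138 = 552.
199 ∤ 552, so 199 is unramified.
Euler's criterion: 138^99 mod 199 = 198. Thus (138|199) = -1.
Legendre symbol -1 ⇒ 199 is inert.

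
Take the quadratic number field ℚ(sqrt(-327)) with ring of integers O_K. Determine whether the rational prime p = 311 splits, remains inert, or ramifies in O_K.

Since -327 ≡ 1 mod 4, the ring of integers is ℤ[(1+√-327)/2] with discriminant -327.
disc(K) = -327 is not divisible by 311; 311 is unramified.
Compute (-327/311) via Euler: 295^((311-1)/2) mod 311 = 310, so (-327/311) = -1.
d is a non-residue mod p, hence 311 remains inert in O_K.

inert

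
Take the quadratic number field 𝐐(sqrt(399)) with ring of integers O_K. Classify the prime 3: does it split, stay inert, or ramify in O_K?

ramified — (3) = 𝔭²

Since 399 ≢ 1 mod 4, the ring of integers is ℤ[√399] with discriminant 4·399 = 1596.
3 divides disc(K) = 1596, so 3 ramifies.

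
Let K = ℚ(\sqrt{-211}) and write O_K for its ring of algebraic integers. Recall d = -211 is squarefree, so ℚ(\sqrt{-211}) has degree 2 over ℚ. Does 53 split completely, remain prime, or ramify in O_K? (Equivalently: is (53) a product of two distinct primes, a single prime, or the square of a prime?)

splits completely

-211 mod 4 = 1, hence disc K = -211 and O_K = ℤ[(1+√-211)/2].
53 ∤ -211, so 53 is unramified.
Legendre symbol by Euler's criterion: (-211/53) ≡ (-211)^26 ≡ 1 (mod 53), i.e. (-211/53) = 1.
d is a quadratic residue mod p, hence 53 splits in O_K.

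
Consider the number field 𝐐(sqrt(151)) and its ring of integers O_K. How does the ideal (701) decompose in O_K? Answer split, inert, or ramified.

Since 151 ≢ 1 mod 4, the ring of integers is ℤ[√151] with discriminant 4·151 = 604.
701 ∤ 604, so 701 is unramified.
Compute (151/701) via Euler: 151^((701-1)/2) mod 701 = 1, so (151/701) = 1.
(151/701) = 1, so 701 splits.

splits completely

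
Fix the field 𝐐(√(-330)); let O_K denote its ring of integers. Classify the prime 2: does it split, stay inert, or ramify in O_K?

Since -330 ≢ 1 mod 4, the ring of integers is ℤ[√-330] with discriminant 4·(-330) = -1320.
2 divides disc(K) = -1320, so 2 ramifies.

ramified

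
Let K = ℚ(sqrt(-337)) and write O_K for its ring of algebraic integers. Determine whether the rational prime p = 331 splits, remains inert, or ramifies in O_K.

d = -337 ≡ 3 (mod 4), so O_K = ℤ[√-337] and disc(K) = 4d = -1348.
disc(K) = -1348 is not divisible by 331; 331 is unramified.
Compute (-337/331) via Euler: 325^((331-1)/2) mod 331 = 330, so (-337/331) = -1.
Legendre symbol -1 ⇒ 331 is inert.

inert — (331) stays prime in O_K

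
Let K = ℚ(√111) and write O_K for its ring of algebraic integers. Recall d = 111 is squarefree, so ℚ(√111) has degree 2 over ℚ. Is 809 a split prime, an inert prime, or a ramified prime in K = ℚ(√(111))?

809 splits in O_K

111 mod 4 = 3, hence disc K = 4·111 = 444 and O_K = ℤ[√111].
Since gcd(809, 444) = 1 the prime 809 does not ramify.
Legendre symbol by Euler's criterion: (111/809) ≡ 111^404 ≡ 1 (mod 809), i.e. (111/809) = 1.
d is a quadratic residue mod p, hence 809 splits in O_K.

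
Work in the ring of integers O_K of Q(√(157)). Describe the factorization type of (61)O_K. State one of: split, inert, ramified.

61 remains inert

157 mod 4 = 1, hence disc K = 157 and O_K = ℤ[(1+√157)/2].
61 ∤ 157, so 61 is unramified.
Legendre symbol by Euler's criterion: (157/61) ≡ 157^30 ≡ 60 (mod 61), i.e. (157/61) = -1.
(157/61) = -1, so 61 is inert.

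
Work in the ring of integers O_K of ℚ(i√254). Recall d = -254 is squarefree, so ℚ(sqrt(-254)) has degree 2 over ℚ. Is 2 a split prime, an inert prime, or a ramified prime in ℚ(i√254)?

d = -254 ≡ 2 (mod 4), so O_K = ℤ[√-254] and disc(K) = 4d = -1016.
Ramification test: 2 | -1016. The prime 2 ramifies in K.

2 is ramified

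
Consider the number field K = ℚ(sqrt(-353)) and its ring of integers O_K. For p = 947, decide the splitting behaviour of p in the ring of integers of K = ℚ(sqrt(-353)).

-353 mod 4 = 3, hence disc K = 4·(-353) = -1412 and O_K = ℤ[√-353].
disc(K) = -1412 is not divisible by 947; 947 is unramified.
Euler's criterion: (-353)^473 mod 947 = 1. Thus (-353|947) = 1.
Legendre symbol 1 ⇒ 947 is split.

splits completely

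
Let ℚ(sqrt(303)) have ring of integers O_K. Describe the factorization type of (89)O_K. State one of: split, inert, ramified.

split — (89) = 𝔭₁𝔭₂ with 𝔭₁ ≠ 𝔭₂

Since 303 ≢ 1 mod 4, the ring of integers is ℤ[√303] with discriminant 4·303 = 1212.
disc(K) = 1212 is not divisible by 89; 89 is unramified.
Euler's criterion: 303^44 mod 89 = 1. Thus (303|89) = 1.
(303/89) = 1, so 89 splits.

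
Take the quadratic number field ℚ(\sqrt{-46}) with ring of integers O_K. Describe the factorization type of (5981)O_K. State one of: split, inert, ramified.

inert

Since -46 ≢ 1 mod 4, the ring of integers is ℤ[√-46] with discriminant 4·(-46) = -184.
5981 ∤ -184, so 5981 is unramified.
Compute (-46/5981) via Euler: 5935^((5981-1)/2) mod 5981 = 5980, so (-46/5981) = -1.
Legendre symbol -1 ⇒ 5981 is inert.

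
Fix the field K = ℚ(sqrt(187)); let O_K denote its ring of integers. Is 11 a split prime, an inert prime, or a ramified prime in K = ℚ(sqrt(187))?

187 mod 4 = 3, hence disc K = 4·187 = 748 and O_K = ℤ[√187].
disc(K) = 748 = 11·68, so p = 11 is ramified.

ramified — (11) = 𝔭²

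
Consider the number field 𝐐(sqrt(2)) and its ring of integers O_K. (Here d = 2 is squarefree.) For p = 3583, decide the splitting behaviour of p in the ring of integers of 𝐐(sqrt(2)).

2 mod 4 = 2, hence disc K = 4·2 = 8 and O_K = ℤ[√2].
3583 ∤ 8, so 3583 is unramified.
Euler's criterion: 2^1791 mod 3583 = 1. Thus (2|3583) = 1.
(2/3583) = 1, so 3583 splits.

split — (3583) = 𝔭₁𝔭₂ with 𝔭₁ ≠ 𝔭₂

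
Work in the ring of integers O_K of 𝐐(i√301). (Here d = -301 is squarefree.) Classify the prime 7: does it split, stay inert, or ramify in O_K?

p ramifies

-301 mod 4 = 3, hence disc K = 4·(-301) = -1204 and O_K = ℤ[√-301].
7 divides disc(K) = -1204, so 7 ramifies.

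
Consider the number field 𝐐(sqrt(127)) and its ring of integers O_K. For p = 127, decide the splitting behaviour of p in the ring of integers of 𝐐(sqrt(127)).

ramified — (127) = 𝔭²

127 mod 4 = 3, hence disc K = 4·127 = 508 and O_K = ℤ[√127].
disc(K) = 508 = 127·4, so p = 127 is ramified.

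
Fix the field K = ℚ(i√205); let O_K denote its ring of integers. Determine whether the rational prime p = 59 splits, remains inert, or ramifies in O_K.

remains prime (inert)

Since -205 ≢ 1 mod 4, the ring of integers is ℤ[√-205] with discriminant 4·(-205) = -820.
Since gcd(59, -820) = 1 the prime 59 does not ramify.
Compute (-205/59) via Euler: 31^((59-1)/2) mod 59 = 58, so (-205/59) = -1.
d is a non-residue mod p, hence 59 remains inert in O_K.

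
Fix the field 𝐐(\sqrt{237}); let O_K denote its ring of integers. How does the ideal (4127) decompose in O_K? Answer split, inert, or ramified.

237 mod 4 = 1, hence disc K = 237 and O_K = ℤ[(1+√237)/2].
Since gcd(4127, 237) = 1 the prime 4127 does not ramify.
Legendre symbol by Euler's criterion: (237/4127) ≡ 237^2063 ≡ 4126 (mod 4127), i.e. (237/4127) = -1.
Legendre symbol -1 ⇒ 4127 is inert.

4127 remains inert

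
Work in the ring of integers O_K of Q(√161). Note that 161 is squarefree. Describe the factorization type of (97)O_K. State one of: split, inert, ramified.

splits completely

Since 161 ≡ 1 mod 4, the ring of integers is ℤ[(1+√161)/2] with discriminant 161.
disc(K) = 161 is not divisible by 97; 97 is unramified.
Compute (161/97) via Euler: 64^((97-1)/2) mod 97 = 1, so (161/97) = 1.
d is a quadratic residue mod p, hence 97 splits in O_K.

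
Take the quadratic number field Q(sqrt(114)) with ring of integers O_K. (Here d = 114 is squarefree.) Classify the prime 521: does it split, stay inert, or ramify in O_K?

114 mod 4 = 2, hence disc K = 4·114 = 456 and O_K = ℤ[√114].
Since gcd(521, 456) = 1 the prime 521 does not ramify.
Compute (114/521) via Euler: 114^((521-1)/2) mod 521 = 1, so (114/521) = 1.
d is a quadratic residue mod p, hence 521 splits in O_K.

split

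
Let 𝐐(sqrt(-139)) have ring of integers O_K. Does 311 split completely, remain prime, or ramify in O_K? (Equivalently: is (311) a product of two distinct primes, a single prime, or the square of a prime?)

Since -139 ≡ 1 mod 4, the ring of integers is ℤ[(1+√-139)/2] with discriminant -139.
disc(K) = -139 is not divisible by 311; 311 is unramified.
(-139/311) = 172^155 mod 311 = 310, giving Legendre symbol -1.
Legendre symbol -1 ⇒ 311 is inert.

inert — (311) stays prime in O_K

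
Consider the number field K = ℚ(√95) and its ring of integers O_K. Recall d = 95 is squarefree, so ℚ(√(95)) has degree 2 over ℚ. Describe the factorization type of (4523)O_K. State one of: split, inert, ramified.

4523 splits in O_K

95 mod 4 = 3, hence disc K = 4·95 = 380 and O_K = ℤ[√95].
disc(K) = 380 is not divisible by 4523; 4523 is unramified.
Compute (95/4523) via Euler: 95^((4523-1)/2) mod 4523 = 1, so (95/4523) = 1.
d is a quadratic residue mod p, hence 4523 splits in O_K.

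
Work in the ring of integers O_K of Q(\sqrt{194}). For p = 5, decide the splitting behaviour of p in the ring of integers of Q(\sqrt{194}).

d = 194 ≡ 2 (mod 4), so O_K = ℤ[√194] and disc(K) = 4d = 776.
disc(K) = 776 is not divisible by 5; 5 is unramified.
Euler's criterion: 194^2 mod 5 = 1. Thus (194|5) = 1.
d is a quadratic residue mod p, hence 5 splits in O_K.

splits completely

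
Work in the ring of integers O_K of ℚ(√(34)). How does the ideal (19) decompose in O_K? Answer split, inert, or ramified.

inert

34 mod 4 = 2, hence disc K = 4·34 = 136 and O_K = ℤ[√34].
19 ∤ 136, so 19 is unramified.
Euler's criterion: 34^9 mod 19 = 18. Thus (34|19) = -1.
Legendre symbol -1 ⇒ 19 is inert.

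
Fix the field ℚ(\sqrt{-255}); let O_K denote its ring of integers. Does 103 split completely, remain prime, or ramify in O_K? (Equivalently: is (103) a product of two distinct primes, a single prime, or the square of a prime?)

remains prime (inert)

Since -255 ≡ 1 mod 4, the ring of integers is ℤ[(1+√-255)/2] with discriminant -255.
103 ∤ -255, so 103 is unramified.
(-255/103) = 54^51 mod 103 = 102, giving Legendre symbol -1.
d is a non-residue mod p, hence 103 remains inert in O_K.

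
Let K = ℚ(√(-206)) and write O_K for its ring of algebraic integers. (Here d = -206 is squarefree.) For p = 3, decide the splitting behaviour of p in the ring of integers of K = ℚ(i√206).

Since -206 ≢ 1 mod 4, the ring of integers is ℤ[√-206] with discriminant 4·(-206) = -824.
3 ∤ -824, so 3 is unramified.
(-206/3) = 1^1 mod 3 = 1, giving Legendre symbol 1.
Legendre symbol 1 ⇒ 3 is split.

split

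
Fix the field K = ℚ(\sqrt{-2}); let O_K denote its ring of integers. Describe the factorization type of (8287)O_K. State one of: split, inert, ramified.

Since -2 ≢ 1 mod 4, the ring of integers is ℤ[√-2] with discriminant 4·(-2) = -8.
disc(K) = -8 is not divisible by 8287; 8287 is unramified.
(-2/8287) = 8285^4143 mod 8287 = 8286, giving Legendre symbol -1.
d is a non-residue mod p, hence 8287 remains inert in O_K.

p is inert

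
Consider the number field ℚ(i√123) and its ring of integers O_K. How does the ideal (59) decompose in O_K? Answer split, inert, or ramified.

inert — (59) stays prime in O_K

d = -123 ≡ 1 (mod 4), so O_K = ℤ[(1+√-123)/2] and disc(K) = d = -123.
Since gcd(59, -123) = 1 the prime 59 does not ramify.
Euler's criterion: (-123)^29 mod 59 = 58. Thus (-123|59) = -1.
Legendre symbol -1 ⇒ 59 is inert.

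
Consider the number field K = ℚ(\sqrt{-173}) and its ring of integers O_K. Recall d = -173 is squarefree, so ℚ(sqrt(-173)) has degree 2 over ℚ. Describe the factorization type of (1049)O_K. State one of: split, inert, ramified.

remains prime (inert)

d = -173 ≡ 3 (mod 4), so O_K = ℤ[√-173] and disc(K) = 4d = -692.
disc(K) = -692 is not divisible by 1049; 1049 is unramified.
(-173/1049) = 876^524 mod 1049 = 1048, giving Legendre symbol -1.
d is a non-residue mod p, hence 1049 remains inert in O_K.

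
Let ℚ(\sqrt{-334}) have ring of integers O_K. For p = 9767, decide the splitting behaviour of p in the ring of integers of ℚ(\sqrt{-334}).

-334 mod 4 = 2, hence disc K = 4·(-334) = -1336 and O_K = ℤ[√-334].
Since gcd(9767, -1336) = 1 the prime 9767 does not ramify.
Compute (-334/9767) via Euler: 9433^((9767-1)/2) mod 9767 = 1, so (-334/9767) = 1.
d is a quadratic residue mod p, hence 9767 splits in O_K.

9767 splits in O_K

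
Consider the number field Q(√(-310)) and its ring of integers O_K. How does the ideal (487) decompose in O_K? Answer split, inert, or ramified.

splits completely

-310 mod 4 = 2, hence disc K = 4·(-310) = -1240 and O_K = ℤ[√-310].
487 ∤ -1240, so 487 is unramified.
Compute (-310/487) via Euler: 177^((487-1)/2) mod 487 = 1, so (-310/487) = 1.
d is a quadratic residue mod p, hence 487 splits in O_K.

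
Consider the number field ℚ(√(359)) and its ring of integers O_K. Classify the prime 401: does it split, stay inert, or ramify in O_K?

inert — (401) stays prime in O_K

359 mod 4 = 3, hence disc K = 4·359 = 1436 and O_K = ℤ[√359].
disc(K) = 1436 is not divisible by 401; 401 is unramified.
Compute (359/401) via Euler: 359^((401-1)/2) mod 401 = 400, so (359/401) = -1.
(359/401) = -1, so 401 is inert.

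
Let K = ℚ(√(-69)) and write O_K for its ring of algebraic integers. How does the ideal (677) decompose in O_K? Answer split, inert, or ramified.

Since -69 ≢ 1 mod 4, the ring of integers is ℤ[√-69] with discriminant 4·(-69) = -276.
677 ∤ -276, so 677 is unramified.
Legendre symbol by Euler's criterion: (-69/677) ≡ (-69)^338 ≡ 1 (mod 677), i.e. (-69/677) = 1.
(-69/677) = 1, so 677 splits.

p splits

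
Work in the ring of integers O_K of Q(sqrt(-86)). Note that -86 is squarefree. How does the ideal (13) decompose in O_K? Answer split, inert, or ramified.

Since -86 ≢ 1 mod 4, the ring of integers is ℤ[√-86] with discriminant 4·(-86) = -344.
Since gcd(13, -344) = 1 the prime 13 does not ramify.
(-86/13) = 5^6 mod 13 = 12, giving Legendre symbol -1.
Legendre symbol -1 ⇒ 13 is inert.

p is inert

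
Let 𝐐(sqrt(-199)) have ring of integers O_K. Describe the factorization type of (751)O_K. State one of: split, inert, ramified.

remains prime (inert)

Since -199 ≡ 1 mod 4, the ring of integers is ℤ[(1+√-199)/2] with discriminant -199.
Since gcd(751, -199) = 1 the prime 751 does not ramify.
Legendre symbol by Euler's criterion: (-199/751) ≡ (-199)^375 ≡ 750 (mod 751), i.e. (-199/751) = -1.
d is a non-residue mod p, hence 751 remains inert in O_K.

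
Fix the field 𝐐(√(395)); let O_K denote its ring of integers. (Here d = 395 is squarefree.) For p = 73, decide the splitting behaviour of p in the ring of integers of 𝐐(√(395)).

395 mod 4 = 3, hence disc K = 4·395 = 1580 and O_K = ℤ[√395].
disc(K) = 1580 is not divisible by 73; 73 is unramified.
Compute (395/73) via Euler: 30^((73-1)/2) mod 73 = 72, so (395/73) = -1.
Legendre symbol -1 ⇒ 73 is inert.

73 remains inert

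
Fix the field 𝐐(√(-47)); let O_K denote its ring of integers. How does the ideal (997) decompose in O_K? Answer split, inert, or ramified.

Since -47 ≡ 1 mod 4, the ring of integers is ℤ[(1+√-47)/2] with discriminant -47.
Since gcd(997, -47) = 1 the prime 997 does not ramify.
Euler's criterion: (-47)^498 mod 997 = 996. Thus (-47|997) = -1.
Legendre symbol -1 ⇒ 997 is inert.

997 remains inert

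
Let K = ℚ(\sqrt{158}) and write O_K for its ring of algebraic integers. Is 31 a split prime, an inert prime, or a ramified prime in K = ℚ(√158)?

Since 158 ≢ 1 mod 4, the ring of integers is ℤ[√158] with discriminant 4·158 = 632.
Since gcd(31, 632) = 1 the prime 31 does not ramify.
Euler's criterion: 158^15 mod 31 = 30. Thus (158|31) = -1.
(158/31) = -1, so 31 is inert.

inert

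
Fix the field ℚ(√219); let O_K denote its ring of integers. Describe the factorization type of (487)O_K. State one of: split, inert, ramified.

d = 219 ≡ 3 (mod 4), so O_K = ℤ[√219] and disc(K) = 4d = 876.
disc(K) = 876 is not divisible by 487; 487 is unramified.
(219/487) = 219^243 mod 487 = 486, giving Legendre symbol -1.
d is a non-residue mod p, hence 487 remains inert in O_K.

remains prime (inert)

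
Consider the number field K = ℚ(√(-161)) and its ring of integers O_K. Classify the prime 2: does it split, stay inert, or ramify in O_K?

p ramifies

Since -161 ≢ 1 mod 4, the ring of integers is ℤ[√-161] with discriminant 4·(-161) = -644.
2 divides disc(K) = -644, so 2 ramifies.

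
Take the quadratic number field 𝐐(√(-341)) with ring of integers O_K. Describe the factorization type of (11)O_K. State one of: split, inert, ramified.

11 is ramified

Since -341 ≢ 1 mod 4, the ring of integers is ℤ[√-341] with discriminant 4·(-341) = -1364.
Ramification test: 11 | -1364. The prime 11 ramifies in K.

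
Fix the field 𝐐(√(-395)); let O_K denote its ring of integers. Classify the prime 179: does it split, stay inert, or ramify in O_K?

-395 mod 4 = 1, hence disc K = -395 and O_K = ℤ[(1+√-395)/2].
Since gcd(179, -395) = 1 the prime 179 does not ramify.
(-395/179) = 142^89 mod 179 = 1, giving Legendre symbol 1.
(-395/179) = 1, so 179 splits.

179 splits in O_K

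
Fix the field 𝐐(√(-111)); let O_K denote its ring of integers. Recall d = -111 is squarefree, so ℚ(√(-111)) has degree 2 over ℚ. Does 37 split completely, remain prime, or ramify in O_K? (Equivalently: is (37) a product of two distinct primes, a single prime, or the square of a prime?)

ramified

d = -111 ≡ 1 (mod 4), so O_K = ℤ[(1+√-111)/2] and disc(K) = d = -111.
Ramification test: 37 | -111. The prime 37 ramifies in K.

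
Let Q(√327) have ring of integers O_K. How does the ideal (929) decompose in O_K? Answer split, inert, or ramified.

Since 327 ≢ 1 mod 4, the ring of integers is ℤ[√327] with discriminant 4·327 = 1308.
Since gcd(929, 1308) = 1 the prime 929 does not ramify.
Euler's criterion: 327^464 mod 929 = 1. Thus (327|929) = 1.
d is a quadratic residue mod p, hence 929 splits in O_K.

splits completely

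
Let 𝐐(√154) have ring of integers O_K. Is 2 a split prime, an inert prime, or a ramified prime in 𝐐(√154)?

2 is ramified

d = 154 ≡ 2 (mod 4), so O_K = ℤ[√154] and disc(K) = 4d = 616.
2 divides disc(K) = 616, so 2 ramifies.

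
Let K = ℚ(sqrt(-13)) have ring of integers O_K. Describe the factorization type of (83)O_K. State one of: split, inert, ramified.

split — (83) = 𝔭₁𝔭₂ with 𝔭₁ ≠ 𝔭₂

Since -13 ≢ 1 mod 4, the ring of integers is ℤ[√-13] with discriminant 4·(-13) = -52.
83 ∤ -52, so 83 is unramified.
Euler's criterion: (-13)^41 mod 83 = 1. Thus (-13|83) = 1.
(-13/83) = 1, so 83 splits.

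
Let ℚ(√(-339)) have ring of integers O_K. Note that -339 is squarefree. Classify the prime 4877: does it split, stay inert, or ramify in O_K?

-339 mod 4 = 1, hence disc K = -339 and O_K = ℤ[(1+√-339)/2].
4877 ∤ -339, so 4877 is unramified.
Euler's criterion: (-339)^2438 mod 4877 = 4876. Thus (-339|4877) = -1.
Legendre symbol -1 ⇒ 4877 is inert.

inert — (4877) stays prime in O_K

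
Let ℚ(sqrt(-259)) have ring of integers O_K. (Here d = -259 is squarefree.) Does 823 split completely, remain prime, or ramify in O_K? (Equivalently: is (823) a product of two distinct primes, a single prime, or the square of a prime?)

split

Since -259 ≡ 1 mod 4, the ring of integers is ℤ[(1+√-259)/2] with discriminant -259.
823 ∤ -259, so 823 is unramified.
Euler's criterion: (-259)^411 mod 823 = 1. Thus (-259|823) = 1.
Legendre symbol 1 ⇒ 823 is split.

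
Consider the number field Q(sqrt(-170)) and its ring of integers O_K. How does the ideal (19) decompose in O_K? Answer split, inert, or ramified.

split

d = -170 ≡ 2 (mod 4), so O_K = ℤ[√-170] and disc(K) = 4d = -680.
Since gcd(19, -680) = 1 the prime 19 does not ramify.
(-170/19) = 1^9 mod 19 = 1, giving Legendre symbol 1.
d is a quadratic residue mod p, hence 19 splits in O_K.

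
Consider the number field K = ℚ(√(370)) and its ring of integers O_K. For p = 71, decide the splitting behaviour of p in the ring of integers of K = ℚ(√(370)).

370 mod 4 = 2, hence disc K = 4·370 = 1480 and O_K = ℤ[√370].
71 ∤ 1480, so 71 is unramified.
Euler's criterion: 370^35 mod 71 = 1. Thus (370|71) = 1.
(370/71) = 1, so 71 splits.

split — (71) = 𝔭₁𝔭₂ with 𝔭₁ ≠ 𝔭₂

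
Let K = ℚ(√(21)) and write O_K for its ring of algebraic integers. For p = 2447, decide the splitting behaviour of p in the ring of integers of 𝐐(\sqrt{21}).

2447 remains inert

Since 21 ≡ 1 mod 4, the ring of integers is ℤ[(1+√21)/2] with discriminant 21.
2447 ∤ 21, so 2447 is unramified.
Compute (21/2447) via Euler: 21^((2447-1)/2) mod 2447 = 2446, so (21/2447) = -1.
d is a non-residue mod p, hence 2447 remains inert in O_K.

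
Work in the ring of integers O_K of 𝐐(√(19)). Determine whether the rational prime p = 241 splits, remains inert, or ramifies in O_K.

p is inert

19 mod 4 = 3, hence disc K = 4·19 = 76 and O_K = ℤ[√19].
Since gcd(241, 76) = 1 the prime 241 does not ramify.
Euler's criterion: 19^120 mod 241 = 240. Thus (19|241) = -1.
d is a non-residue mod p, hence 241 remains inert in O_K.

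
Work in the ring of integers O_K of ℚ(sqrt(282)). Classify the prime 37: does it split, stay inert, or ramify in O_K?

37 remains inert

282 mod 4 = 2, hence disc K = 4·282 = 1128 and O_K = ℤ[√282].
37 ∤ 1128, so 37 is unramified.
(282/37) = 23^18 mod 37 = 36, giving Legendre symbol -1.
(282/37) = -1, so 37 is inert.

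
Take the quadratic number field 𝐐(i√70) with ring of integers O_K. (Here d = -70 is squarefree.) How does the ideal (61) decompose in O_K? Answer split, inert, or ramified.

Since -70 ≢ 1 mod 4, the ring of integers is ℤ[√-70] with discriminant 4·(-70) = -280.
disc(K) = -280 is not divisible by 61; 61 is unramified.
Euler's criterion: (-70)^30 mod 61 = 1. Thus (-70|61) = 1.
d is a quadratic residue mod p, hence 61 splits in O_K.

split — (61) = 𝔭₁𝔭₂ with 𝔭₁ ≠ 𝔭₂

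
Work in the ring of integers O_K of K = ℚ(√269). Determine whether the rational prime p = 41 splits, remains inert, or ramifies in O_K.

269 mod 4 = 1, hence disc K = 269 and O_K = ℤ[(1+√269)/2].
41 ∤ 269, so 41 is unramified.
Legendre symbol by Euler's criterion: (269/41) ≡ 269^20 ≡ 1 (mod 41), i.e. (269/41) = 1.
d is a quadratic residue mod p, hence 41 splits in O_K.

split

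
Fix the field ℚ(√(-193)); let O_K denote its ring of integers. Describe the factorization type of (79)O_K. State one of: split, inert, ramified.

d = -193 ≡ 3 (mod 4), so O_K = ℤ[√-193] and disc(K) = 4d = -772.
79 ∤ -772, so 79 is unramified.
Euler's criterion: (-193)^39 mod 79 = 1. Thus (-193|79) = 1.
(-193/79) = 1, so 79 splits.

split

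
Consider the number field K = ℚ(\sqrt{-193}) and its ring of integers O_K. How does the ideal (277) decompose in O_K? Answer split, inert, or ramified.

-193 mod 4 = 3, hence disc K = 4·(-193) = -772 and O_K = ℤ[√-193].
277 ∤ -772, so 277 is unramified.
Euler's criterion: (-193)^138 mod 277 = 1. Thus (-193|277) = 1.
d is a quadratic residue mod p, hence 277 splits in O_K.

277 splits in O_K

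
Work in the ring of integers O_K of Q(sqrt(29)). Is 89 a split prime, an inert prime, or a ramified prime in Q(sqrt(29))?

d = 29 ≡ 1 (mod 4), so O_K = ℤ[(1+√29)/2] and disc(K) = d = 29.
89 ∤ 29, so 89 is unramified.
Compute (29/89) via Euler: 29^((89-1)/2) mod 89 = 88, so (29/89) = -1.
Legendre symbol -1 ⇒ 89 is inert.

p is inert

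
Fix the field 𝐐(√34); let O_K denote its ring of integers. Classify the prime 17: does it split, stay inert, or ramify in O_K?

17 is ramified

34 mod 4 = 2, hence disc K = 4·34 = 136 and O_K = ℤ[√34].
disc(K) = 136 = 17·8, so p = 17 is ramified.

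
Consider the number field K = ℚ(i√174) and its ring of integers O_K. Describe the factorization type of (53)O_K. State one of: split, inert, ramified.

p splits

d = -174 ≡ 2 (mod 4), so O_K = ℤ[√-174] and disc(K) = 4d = -696.
disc(K) = -696 is not divisible by 53; 53 is unramified.
(-174/53) = 38^26 mod 53 = 1, giving Legendre symbol 1.
Legendre symbol 1 ⇒ 53 is split.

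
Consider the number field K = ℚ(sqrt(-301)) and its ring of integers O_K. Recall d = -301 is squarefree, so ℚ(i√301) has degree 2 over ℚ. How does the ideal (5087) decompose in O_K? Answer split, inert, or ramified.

-301 mod 4 = 3, hence disc K = 4·(-301) = -1204 and O_K = ℤ[√-301].
disc(K) = -1204 is not divisible by 5087; 5087 is unramified.
Legendre symbol by Euler's criterion: (-301/5087) ≡ (-301)^2543 ≡ 1 (mod 5087), i.e. (-301/5087) = 1.
(-301/5087) = 1, so 5087 splits.

split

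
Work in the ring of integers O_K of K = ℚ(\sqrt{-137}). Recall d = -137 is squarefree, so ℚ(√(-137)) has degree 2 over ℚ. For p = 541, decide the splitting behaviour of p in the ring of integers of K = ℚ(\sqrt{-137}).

541 splits in O_K

-137 mod 4 = 3, hence disc K = 4·(-137) = -548 and O_K = ℤ[√-137].
541 ∤ -548, so 541 is unramified.
(-137/541) = 404^270 mod 541 = 1, giving Legendre symbol 1.
Legendre symbol 1 ⇒ 541 is split.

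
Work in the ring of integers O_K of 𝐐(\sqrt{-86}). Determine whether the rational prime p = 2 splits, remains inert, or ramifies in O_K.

2 is ramified

d = -86 ≡ 2 (mod 4), so O_K = ℤ[√-86] and disc(K) = 4d = -344.
disc(K) = -344 = 2·(-172), so p = 2 is ramified.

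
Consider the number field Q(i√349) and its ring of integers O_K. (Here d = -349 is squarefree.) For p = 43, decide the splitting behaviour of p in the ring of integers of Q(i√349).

split

Since -349 ≢ 1 mod 4, the ring of integers is ℤ[√-349] with discriminant 4·(-349) = -1396.
43 ∤ -1396, so 43 is unramified.
Compute (-349/43) via Euler: 38^((43-1)/2) mod 43 = 1, so (-349/43) = 1.
Legendre symbol 1 ⇒ 43 is split.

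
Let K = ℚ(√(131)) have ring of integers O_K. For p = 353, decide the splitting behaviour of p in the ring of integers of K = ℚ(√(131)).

Since 131 ≢ 1 mod 4, the ring of integers is ℤ[√131] with discriminant 4·131 = 524.
disc(K) = 524 is not divisible by 353; 353 is unramified.
(131/353) = 131^176 mod 353 = 1, giving Legendre symbol 1.
d is a quadratic residue mod p, hence 353 splits in O_K.

splits completely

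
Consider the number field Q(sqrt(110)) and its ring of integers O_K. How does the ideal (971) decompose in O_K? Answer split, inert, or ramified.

Since 110 ≢ 1 mod 4, the ring of integers is ℤ[√110] with discriminant 4·110 = 440.
971 ∤ 440, so 971 is unramified.
Compute (110/971) via Euler: 110^((971-1)/2) mod 971 = 1, so (110/971) = 1.
Legendre symbol 1 ⇒ 971 is split.

p splits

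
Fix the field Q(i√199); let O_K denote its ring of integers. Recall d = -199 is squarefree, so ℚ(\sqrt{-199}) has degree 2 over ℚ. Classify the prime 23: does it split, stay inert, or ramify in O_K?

split

-199 mod 4 = 1, hence disc K = -199 and O_K = ℤ[(1+√-199)/2].
disc(K) = -199 is not divisible by 23; 23 is unramified.
Euler's criterion: (-199)^11 mod 23 = 1. Thus (-199|23) = 1.
(-199/23) = 1, so 23 splits.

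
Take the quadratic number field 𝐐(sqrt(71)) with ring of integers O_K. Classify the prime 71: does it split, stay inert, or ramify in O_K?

p ramifies

d = 71 ≡ 3 (mod 4), so O_K = ℤ[√71] and disc(K) = 4d = 284.
disc(K) = 284 = 71·4, so p = 71 is ramified.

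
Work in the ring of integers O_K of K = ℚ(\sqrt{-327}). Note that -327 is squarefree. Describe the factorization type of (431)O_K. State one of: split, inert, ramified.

-327 mod 4 = 1, hence disc K = -327 and O_K = ℤ[(1+√-327)/2].
Since gcd(431, -327) = 1 the prime 431 does not ramify.
Euler's criterion: (-327)^215 mod 431 = 430. Thus (-327|431) = -1.
(-327/431) = -1, so 431 is inert.

431 remains inert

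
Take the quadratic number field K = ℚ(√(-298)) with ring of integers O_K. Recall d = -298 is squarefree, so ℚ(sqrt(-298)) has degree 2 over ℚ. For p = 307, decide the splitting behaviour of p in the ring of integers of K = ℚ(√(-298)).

split — (307) = 𝔭₁𝔭₂ with 𝔭₁ ≠ 𝔭₂

d = -298 ≡ 2 (mod 4), so O_K = ℤ[√-298] and disc(K) = 4d = -1192.
307 ∤ -1192, so 307 is unramified.
Legendre symbol by Euler's criterion: (-298/307) ≡ (-298)^153 ≡ 1 (mod 307), i.e. (-298/307) = 1.
d is a quadratic residue mod p, hence 307 splits in O_K.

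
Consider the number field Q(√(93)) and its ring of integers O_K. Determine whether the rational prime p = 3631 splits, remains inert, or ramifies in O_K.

d = 93 ≡ 1 (mod 4), so O_K = ℤ[(1+√93)/2] and disc(K) = d = 93.
disc(K) = 93 is not divisible by 3631; 3631 is unramified.
Euler's criterion: 93^1815 mod 3631 = 1. Thus (93|3631) = 1.
(93/3631) = 1, so 3631 splits.

splits completely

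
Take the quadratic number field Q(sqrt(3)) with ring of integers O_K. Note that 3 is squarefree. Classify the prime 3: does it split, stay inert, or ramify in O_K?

d = 3 ≡ 3 (mod 4), so O_K = ℤ[√3] and disc(K) = 4d = 12.
3 divides disc(K) = 12, so 3 ramifies.

ramified — (3) = 𝔭²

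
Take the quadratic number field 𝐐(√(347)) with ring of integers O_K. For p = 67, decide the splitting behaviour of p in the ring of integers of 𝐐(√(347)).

inert

Since 347 ≢ 1 mod 4, the ring of integers is ℤ[√347] with discriminant 4·347 = 1388.
Since gcd(67, 1388) = 1 the prime 67 does not ramify.
(347/67) = 12^33 mod 67 = 66, giving Legendre symbol -1.
Legendre symbol -1 ⇒ 67 is inert.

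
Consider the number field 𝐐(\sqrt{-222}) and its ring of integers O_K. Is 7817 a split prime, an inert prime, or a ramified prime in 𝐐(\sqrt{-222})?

7817 remains inert

d = -222 ≡ 2 (mod 4), so O_K = ℤ[√-222] and disc(K) = 4d = -888.
disc(K) = -888 is not divisible by 7817; 7817 is unramified.
Euler's criterion: (-222)^3908 mod 7817 = 7816. Thus (-222|7817) = -1.
Legendre symbol -1 ⇒ 7817 is inert.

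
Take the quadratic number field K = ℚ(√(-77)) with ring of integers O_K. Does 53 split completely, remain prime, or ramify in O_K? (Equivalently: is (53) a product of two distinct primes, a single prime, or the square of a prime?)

d = -77 ≡ 3 (mod 4), so O_K = ℤ[√-77] and disc(K) = 4d = -308.
Since gcd(53, -308) = 1 the prime 53 does not ramify.
Euler's criterion: (-77)^26 mod 53 = 1. Thus (-77|53) = 1.
d is a quadratic residue mod p, hence 53 splits in O_K.

splits completely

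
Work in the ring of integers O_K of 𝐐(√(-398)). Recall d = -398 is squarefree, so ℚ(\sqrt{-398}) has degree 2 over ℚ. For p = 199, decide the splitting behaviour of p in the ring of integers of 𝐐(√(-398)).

ramified — (199) = 𝔭²

-398 mod 4 = 2, hence disc K = 4·(-398) = -1592 and O_K = ℤ[√-398].
disc(K) = -1592 = 199·(-8), so p = 199 is ramified.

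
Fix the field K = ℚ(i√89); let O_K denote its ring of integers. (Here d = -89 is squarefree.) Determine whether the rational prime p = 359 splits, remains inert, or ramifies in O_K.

split — (359) = 𝔭₁𝔭₂ with 𝔭₁ ≠ 𝔭₂

-89 mod 4 = 3, hence disc K = 4·(-89) = -356 and O_K = ℤ[√-89].
disc(K) = -356 is not divisible by 359; 359 is unramified.
(-89/359) = 270^179 mod 359 = 1, giving Legendre symbol 1.
d is a quadratic residue mod p, hence 359 splits in O_K.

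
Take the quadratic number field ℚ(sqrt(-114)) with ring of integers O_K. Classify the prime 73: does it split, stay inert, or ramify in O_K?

Since -114 ≢ 1 mod 4, the ring of integers is ℤ[√-114] with discriminant 4·(-114) = -456.
Since gcd(73, -456) = 1 the prime 73 does not ramify.
(-114/73) = 32^36 mod 73 = 1, giving Legendre symbol 1.
d is a quadratic residue mod p, hence 73 splits in O_K.

73 splits in O_K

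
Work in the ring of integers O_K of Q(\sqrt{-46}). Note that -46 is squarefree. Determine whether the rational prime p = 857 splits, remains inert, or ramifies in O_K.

split — (857) = 𝔭₁𝔭₂ with 𝔭₁ ≠ 𝔭₂

d = -46 ≡ 2 (mod 4), so O_K = ℤ[√-46] and disc(K) = 4d = -184.
disc(K) = -184 is not divisible by 857; 857 is unramified.
Compute (-46/857) via Euler: 811^((857-1)/2) mod 857 = 1, so (-46/857) = 1.
Legendre symbol 1 ⇒ 857 is split.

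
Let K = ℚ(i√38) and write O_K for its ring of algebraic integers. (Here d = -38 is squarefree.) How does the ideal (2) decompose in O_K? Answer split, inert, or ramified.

ramifies in O_K

Since -38 ≢ 1 mod 4, the ring of integers is ℤ[√-38] with discriminant 4·(-38) = -152.
Ramification test: 2 | -152. The prime 2 ramifies in K.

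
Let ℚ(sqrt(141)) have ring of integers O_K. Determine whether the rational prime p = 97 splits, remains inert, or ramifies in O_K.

d = 141 ≡ 1 (mod 4), so O_K = ℤ[(1+√141)/2] and disc(K) = d = 141.
disc(K) = 141 is not divisible by 97; 97 is unramified.
(141/97) = 44^48 mod 97 = 1, giving Legendre symbol 1.
Legendre symbol 1 ⇒ 97 is split.

split — (97) = 𝔭₁𝔭₂ with 𝔭₁ ≠ 𝔭₂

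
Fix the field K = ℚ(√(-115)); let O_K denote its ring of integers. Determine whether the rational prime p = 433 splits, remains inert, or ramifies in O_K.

splits completely

Since -115 ≡ 1 mod 4, the ring of integers is ℤ[(1+√-115)/2] with discriminant -115.
Since gcd(433, -115) = 1 the prime 433 does not ramify.
(-115/433) = 318^216 mod 433 = 1, giving Legendre symbol 1.
Legendre symbol 1 ⇒ 433 is split.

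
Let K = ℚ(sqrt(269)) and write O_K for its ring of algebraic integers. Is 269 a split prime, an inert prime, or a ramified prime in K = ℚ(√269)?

Since 269 ≡ 1 mod 4, the ring of integers is ℤ[(1+√269)/2] with discriminant 269.
Ramification test: 269 | 269. The prime 269 ramifies in K.

p ramifies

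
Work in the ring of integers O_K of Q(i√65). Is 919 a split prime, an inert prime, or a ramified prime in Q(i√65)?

Since -65 ≢ 1 mod 4, the ring of integers is ℤ[√-65] with discriminant 4·(-65) = -260.
919 ∤ -260, so 919 is unramified.
Compute (-65/919) via Euler: 854^((919-1)/2) mod 919 = 918, so (-65/919) = -1.
(-65/919) = -1, so 919 is inert.

inert — (919) stays prime in O_K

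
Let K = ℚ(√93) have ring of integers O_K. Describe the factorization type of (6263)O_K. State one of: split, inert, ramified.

remains prime (inert)

Since 93 ≡ 1 mod 4, the ring of integers is ℤ[(1+√93)/2] with discriminant 93.
disc(K) = 93 is not divisible by 6263; 6263 is unramified.
Legendre symbol by Euler's criterion: (93/6263) ≡ 93^3131 ≡ 6262 (mod 6263), i.e. (93/6263) = -1.
(93/6263) = -1, so 6263 is inert.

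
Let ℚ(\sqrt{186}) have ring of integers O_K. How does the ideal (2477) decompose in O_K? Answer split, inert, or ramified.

split

Since 186 ≢ 1 mod 4, the ring of integers is ℤ[√186] with discriminant 4·186 = 744.
Since gcd(2477, 744) = 1 the prime 2477 does not ramify.
Legendre symbol by Euler's criterion: (186/2477) ≡ 186^1238 ≡ 1 (mod 2477), i.e. (186/2477) = 1.
d is a quadratic residue mod p, hence 2477 splits in O_K.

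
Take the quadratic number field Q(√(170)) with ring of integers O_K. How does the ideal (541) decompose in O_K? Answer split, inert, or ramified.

split — (541) = 𝔭₁𝔭₂ with 𝔭₁ ≠ 𝔭₂

Since 170 ≢ 1 mod 4, the ring of integers is ℤ[√170] with discriminant 4·170 = 680.
541 ∤ 680, so 541 is unramified.
Compute (170/541) via Euler: 170^((541-1)/2) mod 541 = 1, so (170/541) = 1.
d is a quadratic residue mod p, hence 541 splits in O_K.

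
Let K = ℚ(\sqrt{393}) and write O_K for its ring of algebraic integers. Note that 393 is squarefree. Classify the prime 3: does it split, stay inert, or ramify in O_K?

Since 393 ≡ 1 mod 4, the ring of integers is ℤ[(1+√393)/2] with discriminant 393.
Ramification test: 3 | 393. The prime 3 ramifies in K.

ramifies in O_K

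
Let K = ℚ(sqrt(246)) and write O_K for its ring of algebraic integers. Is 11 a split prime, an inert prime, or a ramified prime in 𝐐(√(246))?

Since 246 ≢ 1 mod 4, the ring of integers is ℤ[√246] with discriminant 4·246 = 984.
Since gcd(11, 984) = 1 the prime 11 does not ramify.
Compute (246/11) via Euler: 4^((11-1)/2) mod 11 = 1, so (246/11) = 1.
d is a quadratic residue mod p, hence 11 splits in O_K.

11 splits in O_K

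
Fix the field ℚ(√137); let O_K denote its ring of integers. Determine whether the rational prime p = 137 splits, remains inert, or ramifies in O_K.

137 mod 4 = 1, hence disc K = 137 and O_K = ℤ[(1+√137)/2].
Ramification test: 137 | 137. The prime 137 ramifies in K.

p ramifies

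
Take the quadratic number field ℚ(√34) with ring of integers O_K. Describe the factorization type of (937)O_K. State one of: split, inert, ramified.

p splits

Since 34 ≢ 1 mod 4, the ring of integers is ℤ[√34] with discriminant 4·34 = 136.
Since gcd(937, 136) = 1 the prime 937 does not ramify.
Compute (34/937) via Euler: 34^((937-1)/2) mod 937 = 1, so (34/937) = 1.
Legendre symbol 1 ⇒ 937 is split.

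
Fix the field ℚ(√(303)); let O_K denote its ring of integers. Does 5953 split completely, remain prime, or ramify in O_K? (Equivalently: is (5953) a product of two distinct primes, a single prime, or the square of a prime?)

303 mod 4 = 3, hence disc K = 4·303 = 1212 and O_K = ℤ[√303].
5953 ∤ 1212, so 5953 is unramified.
Legendre symbol by Euler's criterion: (303/5953) ≡ 303^2976 ≡ 1 (mod 5953), i.e. (303/5953) = 1.
Legendre symbol 1 ⇒ 5953 is split.

p splits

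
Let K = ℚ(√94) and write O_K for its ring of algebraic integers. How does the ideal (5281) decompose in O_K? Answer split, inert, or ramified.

Since 94 ≢ 1 mod 4, the ring of integers is ℤ[√94] with discriminant 4·94 = 376.
5281 ∤ 376, so 5281 is unramified.
Euler's criterion: 94^2640 mod 5281 = 1. Thus (94|5281) = 1.
(94/5281) = 1, so 5281 splits.

p splits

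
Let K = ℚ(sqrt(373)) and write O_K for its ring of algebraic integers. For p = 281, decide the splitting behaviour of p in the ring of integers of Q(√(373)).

d = 373 ≡ 1 (mod 4), so O_K = ℤ[(1+√373)/2] and disc(K) = d = 373.
disc(K) = 373 is not divisible by 281; 281 is unramified.
Euler's criterion: 373^140 mod 281 = 280. Thus (373|281) = -1.
d is a non-residue mod p, hence 281 remains inert in O_K.

remains prime (inert)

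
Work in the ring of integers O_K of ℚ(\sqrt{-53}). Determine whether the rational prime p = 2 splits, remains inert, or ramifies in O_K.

-53 mod 4 = 3, hence disc K = 4·(-53) = -212 and O_K = ℤ[√-53].
disc(K) = -212 = 2·(-106), so p = 2 is ramified.

p ramifies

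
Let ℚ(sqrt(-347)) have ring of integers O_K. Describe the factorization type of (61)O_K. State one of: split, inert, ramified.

d = -347 ≡ 1 (mod 4), so O_K = ℤ[(1+√-347)/2] and disc(K) = d = -347.
disc(K) = -347 is not divisible by 61; 61 is unramified.
(-347/61) = 19^30 mod 61 = 1, giving Legendre symbol 1.
(-347/61) = 1, so 61 splits.

splits completely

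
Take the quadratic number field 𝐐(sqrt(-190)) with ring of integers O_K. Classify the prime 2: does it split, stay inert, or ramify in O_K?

d = -190 ≡ 2 (mod 4), so O_K = ℤ[√-190] and disc(K) = 4d = -760.
Ramification test: 2 | -760. The prime 2 ramifies in K.

ramified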